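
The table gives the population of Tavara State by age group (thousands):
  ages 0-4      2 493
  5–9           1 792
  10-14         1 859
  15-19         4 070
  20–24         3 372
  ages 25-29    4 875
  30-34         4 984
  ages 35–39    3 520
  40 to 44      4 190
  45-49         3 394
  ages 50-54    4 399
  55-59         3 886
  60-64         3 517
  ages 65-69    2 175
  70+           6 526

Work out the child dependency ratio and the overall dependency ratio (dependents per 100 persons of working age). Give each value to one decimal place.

Youth dependency ratio: 15.3
Total dependency ratio: 36.9

0–14: 2 493 + 1 792 + 1 859 = 6 144
15–64: 4 070 + 3 372 + 4 875 + 4 984 + 3 520 + 4 190 + 3 394 + 4 399 + 3 886 + 3 517 = 40 207
65+: 2 175 + 6 526 = 8 701
Youth dependency ratio = 6 144 / 40 207 × 100 = 15.3
Total dependency ratio = (6 144 + 8 701) / 40 207 × 100 = 14 845 / 40 207 × 100 = 36.9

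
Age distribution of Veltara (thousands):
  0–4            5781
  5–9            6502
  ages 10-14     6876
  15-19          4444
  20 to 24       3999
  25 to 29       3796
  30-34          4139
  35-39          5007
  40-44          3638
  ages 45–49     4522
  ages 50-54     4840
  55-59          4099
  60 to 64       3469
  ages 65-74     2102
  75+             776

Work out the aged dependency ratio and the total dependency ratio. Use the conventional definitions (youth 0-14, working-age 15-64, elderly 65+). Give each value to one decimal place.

Old-age dependency ratio: 6.9
Total dependency ratio: 52.5

0–14: 5781 + 6502 + 6876 = 19159
15–64: 4444 + 3999 + 3796 + 4139 + 5007 + 3638 + 4522 + 4840 + 4099 + 3469 = 41953
65+: 2102 + 776 = 2878
Old-age dependency ratio = 2878 / 41953 × 100 = 6.9
Total dependency ratio = (19159 + 2878) / 41953 × 100 = 22037 / 41953 × 100 = 52.5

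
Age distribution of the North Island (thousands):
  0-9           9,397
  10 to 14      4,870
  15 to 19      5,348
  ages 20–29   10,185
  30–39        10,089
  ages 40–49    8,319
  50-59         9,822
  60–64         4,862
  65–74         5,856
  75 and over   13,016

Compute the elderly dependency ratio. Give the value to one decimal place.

0–14: 9,397 + 4,870 = 14,267
15–64: 5,348 + 10,185 + 10,089 + 8,319 + 9,822 + 4,862 = 48,625
65+: 5,856 + 13,016 = 18,872
Old-age dependency ratio = 18,872 / 48,625 × 100 = 38.8

Old-age dependency ratio: 38.8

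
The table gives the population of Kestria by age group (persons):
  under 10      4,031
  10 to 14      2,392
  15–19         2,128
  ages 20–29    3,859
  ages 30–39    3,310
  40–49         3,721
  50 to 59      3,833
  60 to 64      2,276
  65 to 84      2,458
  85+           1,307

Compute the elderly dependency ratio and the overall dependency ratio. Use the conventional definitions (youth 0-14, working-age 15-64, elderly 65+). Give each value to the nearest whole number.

Old-age dependency ratio: 20
Total dependency ratio: 53

0–14: 4,031 + 2,392 = 6,423
15–64: 2,128 + 3,859 + 3,310 + 3,721 + 3,833 + 2,276 = 19,127
65+: 2,458 + 1,307 = 3,765
Old-age dependency ratio = 3,765 / 19,127 × 100 = 20
Total dependency ratio = (6,423 + 3,765) / 19,127 × 100 = 10,188 / 19,127 × 100 = 53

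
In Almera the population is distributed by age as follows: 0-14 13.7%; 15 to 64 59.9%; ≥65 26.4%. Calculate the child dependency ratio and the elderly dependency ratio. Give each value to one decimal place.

Youth dependency ratio: 22.9
Old-age dependency ratio: 44.1

Youth dependency ratio = 13.7 / 59.9 × 100 = 22.9
Old-age dependency ratio = 26.4 / 59.9 × 100 = 44.1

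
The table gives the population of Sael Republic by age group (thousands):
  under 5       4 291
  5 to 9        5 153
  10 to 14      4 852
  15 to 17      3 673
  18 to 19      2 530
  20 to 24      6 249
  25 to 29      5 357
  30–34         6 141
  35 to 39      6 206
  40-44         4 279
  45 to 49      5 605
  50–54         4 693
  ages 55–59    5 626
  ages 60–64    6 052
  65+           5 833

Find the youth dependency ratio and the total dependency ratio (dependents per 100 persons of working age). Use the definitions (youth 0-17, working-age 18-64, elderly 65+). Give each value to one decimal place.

Youth dependency ratio: 34.1
Total dependency ratio: 45.1

0–17: 4 291 + 5 153 + 4 852 + 3 673 = 17 969
18–64: 2 530 + 6 249 + 5 357 + 6 141 + 6 206 + 4 279 + 5 605 + 4 693 + 5 626 + 6 052 = 52 738
65+: 5 833
Youth dependency ratio = 17 969 / 52 738 × 100 = 34.1
Total dependency ratio = (17 969 + 5 833) / 52 738 × 100 = 23 802 / 52 738 × 100 = 45.1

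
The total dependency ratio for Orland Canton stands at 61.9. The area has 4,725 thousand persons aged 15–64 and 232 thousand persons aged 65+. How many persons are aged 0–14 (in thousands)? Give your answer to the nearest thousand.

Total dependency ratio = (youth + elderly) / working-age × 100
61.9 = (Y + 232) / 4,725 × 100
⇒ 2,693

Aged 0–14: 2,693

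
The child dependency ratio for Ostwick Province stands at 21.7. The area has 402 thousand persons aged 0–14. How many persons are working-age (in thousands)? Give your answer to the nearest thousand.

Working-age: 1 853

Youth dependency ratio = youth / working-age × 100
21.7 = 402 / W × 100
⇒ 1 853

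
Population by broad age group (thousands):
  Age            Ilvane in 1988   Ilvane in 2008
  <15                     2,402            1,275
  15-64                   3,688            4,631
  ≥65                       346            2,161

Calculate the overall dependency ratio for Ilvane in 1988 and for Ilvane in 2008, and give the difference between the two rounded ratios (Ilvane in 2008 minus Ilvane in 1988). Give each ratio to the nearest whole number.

Ilvane in 1988: (2,402 + 346) / 3,688 × 100 = 2,748 / 3,688 × 100 = 75
Ilvane in 2008: (1,275 + 2,161) / 4,631 × 100 = 3,436 / 4,631 × 100 = 74

Ilvane in 1988: 75
Ilvane in 2008: 74
Difference: -1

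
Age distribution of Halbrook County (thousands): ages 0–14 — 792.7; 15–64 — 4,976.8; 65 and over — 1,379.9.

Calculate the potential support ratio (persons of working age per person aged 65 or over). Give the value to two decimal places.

Potential support ratio: 3.61

Potential support ratio = 4,976.8 / 1,379.9 = 3.61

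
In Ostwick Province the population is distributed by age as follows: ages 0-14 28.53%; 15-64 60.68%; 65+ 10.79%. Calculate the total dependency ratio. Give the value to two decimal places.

Total dependency ratio: 64.80

Total dependency ratio = (28.53 + 10.79) / 60.68 × 100 = 39.32 / 60.68 × 100 = 64.80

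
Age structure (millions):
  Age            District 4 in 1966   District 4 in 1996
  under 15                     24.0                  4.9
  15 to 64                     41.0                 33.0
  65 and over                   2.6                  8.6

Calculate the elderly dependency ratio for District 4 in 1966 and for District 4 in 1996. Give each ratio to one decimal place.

District 4 in 1966: 2.6 / 41.0 × 100 = 6.3
District 4 in 1996: 8.6 / 33.0 × 100 = 26.1

District 4 in 1966: 6.3
District 4 in 1996: 26.1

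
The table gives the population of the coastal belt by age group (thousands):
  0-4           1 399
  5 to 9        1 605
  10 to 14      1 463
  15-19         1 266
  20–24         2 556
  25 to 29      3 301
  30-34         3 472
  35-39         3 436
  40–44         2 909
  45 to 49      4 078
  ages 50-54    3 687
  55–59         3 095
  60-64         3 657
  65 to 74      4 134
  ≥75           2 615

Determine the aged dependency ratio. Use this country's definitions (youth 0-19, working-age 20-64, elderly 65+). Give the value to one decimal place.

Old-age dependency ratio: 22.4

0–19: 1 399 + 1 605 + 1 463 + 1 266 = 5 733
20–64: 2 556 + 3 301 + 3 472 + 3 436 + 2 909 + 4 078 + 3 687 + 3 095 + 3 657 = 30 191
65+: 4 134 + 2 615 = 6 749
Old-age dependency ratio = 6 749 / 30 191 × 100 = 22.4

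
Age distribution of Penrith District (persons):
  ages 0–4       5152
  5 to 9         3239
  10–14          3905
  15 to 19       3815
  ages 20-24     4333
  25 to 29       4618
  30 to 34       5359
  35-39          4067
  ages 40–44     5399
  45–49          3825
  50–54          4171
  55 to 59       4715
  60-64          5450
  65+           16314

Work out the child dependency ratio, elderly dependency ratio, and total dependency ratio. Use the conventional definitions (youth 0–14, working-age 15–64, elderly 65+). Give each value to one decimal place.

Youth dependency ratio: 26.9
Old-age dependency ratio: 35.7
Total dependency ratio: 62.5

0–14: 5152 + 3239 + 3905 = 12296
15–64: 3815 + 4333 + 4618 + 5359 + 4067 + 5399 + 3825 + 4171 + 4715 + 5450 = 45752
65+: 16314
Youth dependency ratio = 12296 / 45752 × 100 = 26.9
Old-age dependency ratio = 16314 / 45752 × 100 = 35.7
Total dependency ratio = (12296 + 16314) / 45752 × 100 = 28610 / 45752 × 100 = 62.5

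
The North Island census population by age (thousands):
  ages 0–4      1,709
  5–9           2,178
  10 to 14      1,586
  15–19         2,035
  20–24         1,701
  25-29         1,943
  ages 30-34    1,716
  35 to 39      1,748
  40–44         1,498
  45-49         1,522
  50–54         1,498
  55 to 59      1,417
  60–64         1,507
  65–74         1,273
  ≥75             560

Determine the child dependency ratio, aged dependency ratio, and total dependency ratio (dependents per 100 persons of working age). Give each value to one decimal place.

0–14: 1,709 + 2,178 + 1,586 = 5,473
15–64: 2,035 + 1,701 + 1,943 + 1,716 + 1,748 + 1,498 + 1,522 + 1,498 + 1,417 + 1,507 = 16,585
65+: 1,273 + 560 = 1,833
Youth dependency ratio = 5,473 / 16,585 × 100 = 33.0
Old-age dependency ratio = 1,833 / 16,585 × 100 = 11.1
Total dependency ratio = (5,473 + 1,833) / 16,585 × 100 = 7,306 / 16,585 × 100 = 44.1

Youth dependency ratio: 33.0
Old-age dependency ratio: 11.1
Total dependency ratio: 44.1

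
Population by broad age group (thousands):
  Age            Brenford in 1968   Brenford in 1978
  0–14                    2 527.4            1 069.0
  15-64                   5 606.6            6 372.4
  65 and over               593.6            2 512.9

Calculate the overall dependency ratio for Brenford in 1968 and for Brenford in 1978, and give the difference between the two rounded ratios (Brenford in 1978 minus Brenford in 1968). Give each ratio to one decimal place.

Brenford in 1968: 55.7
Brenford in 1978: 56.2
Difference: +0.5

Brenford in 1968: (2 527.4 + 593.6) / 5 606.6 × 100 = 3 121.0 / 5 606.6 × 100 = 55.7
Brenford in 1978: (1 069.0 + 2 512.9) / 6 372.4 × 100 = 3 581.9 / 6 372.4 × 100 = 56.2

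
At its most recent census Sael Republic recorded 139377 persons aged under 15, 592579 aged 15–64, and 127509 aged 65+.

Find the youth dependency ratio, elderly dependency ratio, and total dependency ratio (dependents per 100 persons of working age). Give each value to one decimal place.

Youth dependency ratio = 139377 / 592579 × 100 = 23.5
Old-age dependency ratio = 127509 / 592579 × 100 = 21.5
Total dependency ratio = (139377 + 127509) / 592579 × 100 = 266886 / 592579 × 100 = 45.0

Youth dependency ratio: 23.5
Old-age dependency ratio: 21.5
Total dependency ratio: 45.0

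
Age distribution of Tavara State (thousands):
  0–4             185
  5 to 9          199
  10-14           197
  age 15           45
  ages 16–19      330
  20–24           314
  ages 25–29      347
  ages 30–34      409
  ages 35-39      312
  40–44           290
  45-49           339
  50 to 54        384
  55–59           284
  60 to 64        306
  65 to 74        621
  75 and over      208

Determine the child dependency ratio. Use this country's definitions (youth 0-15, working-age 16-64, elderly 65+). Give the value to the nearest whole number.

Youth dependency ratio: 19

0–15: 185 + 199 + 197 + 45 = 626
16–64: 330 + 314 + 347 + 409 + 312 + 290 + 339 + 384 + 284 + 306 = 3 315
65+: 621 + 208 = 829
Youth dependency ratio = 626 / 3 315 × 100 = 19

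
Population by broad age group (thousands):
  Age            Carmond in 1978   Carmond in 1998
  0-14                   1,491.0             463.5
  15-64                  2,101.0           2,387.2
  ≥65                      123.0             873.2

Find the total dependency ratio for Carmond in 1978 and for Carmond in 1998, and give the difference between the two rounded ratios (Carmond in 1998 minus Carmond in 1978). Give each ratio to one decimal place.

Carmond in 1978: (1,491.0 + 123.0) / 2,101.0 × 100 = 1,614.0 / 2,101.0 × 100 = 76.8
Carmond in 1998: (463.5 + 873.2) / 2,387.2 × 100 = 1,336.7 / 2,387.2 × 100 = 56.0

Carmond in 1978: 76.8
Carmond in 1998: 56.0
Difference: -20.8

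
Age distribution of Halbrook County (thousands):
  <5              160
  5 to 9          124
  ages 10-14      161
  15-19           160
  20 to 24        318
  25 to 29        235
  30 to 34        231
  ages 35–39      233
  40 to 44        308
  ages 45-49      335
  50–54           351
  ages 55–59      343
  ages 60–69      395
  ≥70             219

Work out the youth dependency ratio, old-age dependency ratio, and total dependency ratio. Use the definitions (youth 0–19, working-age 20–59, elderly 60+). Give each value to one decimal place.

Youth dependency ratio: 25.7
Old-age dependency ratio: 26.1
Total dependency ratio: 51.8

0–19: 160 + 124 + 161 + 160 = 605
20–59: 318 + 235 + 231 + 233 + 308 + 335 + 351 + 343 = 2,354
60+: 395 + 219 = 614
Youth dependency ratio = 605 / 2,354 × 100 = 25.7
Old-age dependency ratio = 614 / 2,354 × 100 = 26.1
Total dependency ratio = (605 + 614) / 2,354 × 100 = 1,219 / 2,354 × 100 = 51.8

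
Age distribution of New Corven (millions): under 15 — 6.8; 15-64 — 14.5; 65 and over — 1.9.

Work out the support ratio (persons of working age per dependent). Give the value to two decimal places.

Support ratio = 14.5 / (6.8 + 1.9) = 14.5 / 8.7 = 1.67

Support ratio: 1.67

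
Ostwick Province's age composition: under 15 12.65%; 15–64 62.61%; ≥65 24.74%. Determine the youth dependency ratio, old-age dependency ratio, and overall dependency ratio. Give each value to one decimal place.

Youth dependency ratio = 12.65 / 62.61 × 100 = 20.2
Old-age dependency ratio = 24.74 / 62.61 × 100 = 39.5
Total dependency ratio = (12.65 + 24.74) / 62.61 × 100 = 37.39 / 62.61 × 100 = 59.7

Youth dependency ratio: 20.2
Old-age dependency ratio: 39.5
Total dependency ratio: 59.7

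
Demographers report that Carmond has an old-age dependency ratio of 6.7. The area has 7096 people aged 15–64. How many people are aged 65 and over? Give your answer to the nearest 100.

Aged 65 and over: 500

Old-age dependency ratio = elderly / working-age × 100
6.7 = E / 7096 × 100
⇒ 500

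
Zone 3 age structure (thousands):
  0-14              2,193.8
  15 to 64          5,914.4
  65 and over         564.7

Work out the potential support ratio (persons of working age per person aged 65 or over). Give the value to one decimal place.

Potential support ratio = 5,914.4 / 564.7 = 10.5

Potential support ratio: 10.5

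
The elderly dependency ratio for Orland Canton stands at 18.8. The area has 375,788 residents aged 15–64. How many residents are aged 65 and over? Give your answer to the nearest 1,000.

Old-age dependency ratio = elderly / working-age × 100
18.8 = E / 375,788 × 100
⇒ 71,000

Aged 65 and over: 71,000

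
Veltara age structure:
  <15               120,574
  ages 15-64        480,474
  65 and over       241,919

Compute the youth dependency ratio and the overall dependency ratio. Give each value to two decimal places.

Youth dependency ratio = 120,574 / 480,474 × 100 = 25.09
Total dependency ratio = (120,574 + 241,919) / 480,474 × 100 = 362,493 / 480,474 × 100 = 75.44

Youth dependency ratio: 25.09
Total dependency ratio: 75.44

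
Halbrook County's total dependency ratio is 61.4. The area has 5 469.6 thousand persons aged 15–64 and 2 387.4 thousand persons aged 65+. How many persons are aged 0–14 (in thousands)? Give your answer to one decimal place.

Total dependency ratio = (youth + elderly) / working-age × 100
61.4 = (Y + 2 387.4) / 5 469.6 × 100
⇒ 970.9

Aged 0–14: 970.9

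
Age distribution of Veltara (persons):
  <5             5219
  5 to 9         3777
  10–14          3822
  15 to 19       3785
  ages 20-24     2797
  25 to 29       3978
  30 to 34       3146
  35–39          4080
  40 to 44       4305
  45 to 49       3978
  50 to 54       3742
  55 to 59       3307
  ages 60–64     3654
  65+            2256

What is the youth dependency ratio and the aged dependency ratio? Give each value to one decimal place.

Youth dependency ratio: 34.9
Old-age dependency ratio: 6.1

0–14: 5219 + 3777 + 3822 = 12818
15–64: 3785 + 2797 + 3978 + 3146 + 4080 + 4305 + 3978 + 3742 + 3307 + 3654 = 36772
65+: 2256
Youth dependency ratio = 12818 / 36772 × 100 = 34.9
Old-age dependency ratio = 2256 / 36772 × 100 = 6.1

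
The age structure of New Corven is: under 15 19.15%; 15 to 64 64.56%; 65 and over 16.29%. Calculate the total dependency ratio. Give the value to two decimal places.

Total dependency ratio: 54.89

Total dependency ratio = (19.15 + 16.29) / 64.56 × 100 = 35.44 / 64.56 × 100 = 54.89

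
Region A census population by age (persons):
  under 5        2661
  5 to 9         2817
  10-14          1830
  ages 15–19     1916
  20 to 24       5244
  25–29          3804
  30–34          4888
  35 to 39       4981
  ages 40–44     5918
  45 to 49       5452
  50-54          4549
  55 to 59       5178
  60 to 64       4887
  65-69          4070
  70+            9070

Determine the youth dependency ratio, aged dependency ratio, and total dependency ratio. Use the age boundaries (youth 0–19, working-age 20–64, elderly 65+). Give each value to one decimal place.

Youth dependency ratio: 20.5
Old-age dependency ratio: 29.3
Total dependency ratio: 49.8

0–19: 2661 + 2817 + 1830 + 1916 = 9224
20–64: 5244 + 3804 + 4888 + 4981 + 5918 + 5452 + 4549 + 5178 + 4887 = 44901
65+: 4070 + 9070 = 13140
Youth dependency ratio = 9224 / 44901 × 100 = 20.5
Old-age dependency ratio = 13140 / 44901 × 100 = 29.3
Total dependency ratio = (9224 + 13140) / 44901 × 100 = 22364 / 44901 × 100 = 49.8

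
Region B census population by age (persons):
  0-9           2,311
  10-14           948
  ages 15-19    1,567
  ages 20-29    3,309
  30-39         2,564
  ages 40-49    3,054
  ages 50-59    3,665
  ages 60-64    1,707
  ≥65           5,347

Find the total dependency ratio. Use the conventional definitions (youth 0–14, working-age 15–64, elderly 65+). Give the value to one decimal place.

0–14: 2,311 + 948 = 3,259
15–64: 1,567 + 3,309 + 2,564 + 3,054 + 3,665 + 1,707 = 15,866
65+: 5,347
Total dependency ratio = (3,259 + 5,347) / 15,866 × 100 = 8,606 / 15,866 × 100 = 54.2

Total dependency ratio: 54.2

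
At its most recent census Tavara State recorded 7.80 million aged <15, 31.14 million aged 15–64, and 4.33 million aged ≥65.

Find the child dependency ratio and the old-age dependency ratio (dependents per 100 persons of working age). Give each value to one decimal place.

Youth dependency ratio: 25.0
Old-age dependency ratio: 13.9

Youth dependency ratio = 7.80 / 31.14 × 100 = 25.0
Old-age dependency ratio = 4.33 / 31.14 × 100 = 13.9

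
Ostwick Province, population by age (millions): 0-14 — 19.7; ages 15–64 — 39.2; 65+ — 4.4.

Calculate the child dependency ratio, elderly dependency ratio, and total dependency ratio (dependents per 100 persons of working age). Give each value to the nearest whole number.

Youth dependency ratio: 50
Old-age dependency ratio: 11
Total dependency ratio: 61

Youth dependency ratio = 19.7 / 39.2 × 100 = 50
Old-age dependency ratio = 4.4 / 39.2 × 100 = 11
Total dependency ratio = (19.7 + 4.4) / 39.2 × 100 = 24.1 / 39.2 × 100 = 61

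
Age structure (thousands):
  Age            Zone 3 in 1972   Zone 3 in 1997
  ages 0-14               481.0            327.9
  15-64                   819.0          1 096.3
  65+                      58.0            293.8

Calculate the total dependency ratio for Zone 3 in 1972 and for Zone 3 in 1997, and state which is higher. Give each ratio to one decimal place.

Zone 3 in 1972: (481.0 + 58.0) / 819.0 × 100 = 539.0 / 819.0 × 100 = 65.8
Zone 3 in 1997: (327.9 + 293.8) / 1 096.3 × 100 = 621.7 / 1 096.3 × 100 = 56.7

Zone 3 in 1972: 65.8
Zone 3 in 1997: 56.7
Higher: Zone 3 in 1972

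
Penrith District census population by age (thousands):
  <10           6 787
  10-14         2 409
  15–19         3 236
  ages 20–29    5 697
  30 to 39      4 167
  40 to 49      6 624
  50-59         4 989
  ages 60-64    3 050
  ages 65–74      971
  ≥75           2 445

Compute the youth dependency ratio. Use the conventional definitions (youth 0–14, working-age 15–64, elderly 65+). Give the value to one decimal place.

0–14: 6 787 + 2 409 = 9 196
15–64: 3 236 + 5 697 + 4 167 + 6 624 + 4 989 + 3 050 = 27 763
65+: 971 + 2 445 = 3 416
Youth dependency ratio = 9 196 / 27 763 × 100 = 33.1

Youth dependency ratio: 33.1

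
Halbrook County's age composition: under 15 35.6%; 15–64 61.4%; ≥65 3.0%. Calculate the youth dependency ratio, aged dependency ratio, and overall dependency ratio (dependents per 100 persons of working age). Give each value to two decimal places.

Youth dependency ratio: 57.98
Old-age dependency ratio: 4.89
Total dependency ratio: 62.87

Youth dependency ratio = 35.6 / 61.4 × 100 = 57.98
Old-age dependency ratio = 3.0 / 61.4 × 100 = 4.89
Total dependency ratio = (35.6 + 3.0) / 61.4 × 100 = 38.6 / 61.4 × 100 = 62.87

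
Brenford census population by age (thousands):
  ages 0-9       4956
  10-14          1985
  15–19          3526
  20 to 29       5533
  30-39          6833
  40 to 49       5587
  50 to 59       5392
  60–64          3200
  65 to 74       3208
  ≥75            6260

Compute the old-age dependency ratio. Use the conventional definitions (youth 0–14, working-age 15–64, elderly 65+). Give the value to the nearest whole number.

Old-age dependency ratio: 31

0–14: 4956 + 1985 = 6941
15–64: 3526 + 5533 + 6833 + 5587 + 5392 + 3200 = 30071
65+: 3208 + 6260 = 9468
Old-age dependency ratio = 9468 / 30071 × 100 = 31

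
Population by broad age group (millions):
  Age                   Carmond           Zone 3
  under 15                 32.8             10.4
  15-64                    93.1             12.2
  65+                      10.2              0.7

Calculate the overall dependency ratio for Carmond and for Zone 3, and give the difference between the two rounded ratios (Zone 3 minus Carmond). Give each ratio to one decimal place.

Carmond: (32.8 + 10.2) / 93.1 × 100 = 43.0 / 93.1 × 100 = 46.2
Zone 3: (10.4 + 0.7) / 12.2 × 100 = 11.1 / 12.2 × 100 = 91.0

Carmond: 46.2
Zone 3: 91.0
Difference: +44.8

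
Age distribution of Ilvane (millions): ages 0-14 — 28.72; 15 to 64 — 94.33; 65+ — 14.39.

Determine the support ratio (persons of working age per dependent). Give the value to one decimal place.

Support ratio: 2.2

Support ratio = 94.33 / (28.72 + 14.39) = 94.33 / 43.11 = 2.2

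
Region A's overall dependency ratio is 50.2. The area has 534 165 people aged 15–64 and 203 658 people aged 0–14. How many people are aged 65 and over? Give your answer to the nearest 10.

Aged 65 and over: 64 490

Total dependency ratio = (youth + elderly) / working-age × 100
50.2 = (203 658 + E) / 534 165 × 100
⇒ 64 490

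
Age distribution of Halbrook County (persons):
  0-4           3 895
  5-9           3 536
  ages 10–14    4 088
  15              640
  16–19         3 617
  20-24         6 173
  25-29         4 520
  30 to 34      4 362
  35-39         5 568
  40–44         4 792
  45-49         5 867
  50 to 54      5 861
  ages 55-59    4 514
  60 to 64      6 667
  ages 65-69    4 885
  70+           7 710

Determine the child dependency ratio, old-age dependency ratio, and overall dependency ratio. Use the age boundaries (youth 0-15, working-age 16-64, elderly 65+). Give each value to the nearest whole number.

0–15: 3 895 + 3 536 + 4 088 + 640 = 12 159
16–64: 3 617 + 6 173 + 4 520 + 4 362 + 5 568 + 4 792 + 5 867 + 5 861 + 4 514 + 6 667 = 51 941
65+: 4 885 + 7 710 = 12 595
Youth dependency ratio = 12 159 / 51 941 × 100 = 23
Old-age dependency ratio = 12 595 / 51 941 × 100 = 24
Total dependency ratio = (12 159 + 12 595) / 51 941 × 100 = 24 754 / 51 941 × 100 = 48

Youth dependency ratio: 23
Old-age dependency ratio: 24
Total dependency ratio: 48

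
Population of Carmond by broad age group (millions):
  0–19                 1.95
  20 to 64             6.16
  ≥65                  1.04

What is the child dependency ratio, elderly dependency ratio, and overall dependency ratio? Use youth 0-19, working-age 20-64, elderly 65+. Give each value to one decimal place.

Youth dependency ratio: 31.7
Old-age dependency ratio: 16.9
Total dependency ratio: 48.5

Youth dependency ratio = 1.95 / 6.16 × 100 = 31.7
Old-age dependency ratio = 1.04 / 6.16 × 100 = 16.9
Total dependency ratio = (1.95 + 1.04) / 6.16 × 100 = 2.99 / 6.16 × 100 = 48.5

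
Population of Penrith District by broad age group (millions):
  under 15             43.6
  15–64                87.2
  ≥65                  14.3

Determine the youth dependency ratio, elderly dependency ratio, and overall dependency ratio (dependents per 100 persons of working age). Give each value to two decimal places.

Youth dependency ratio = 43.6 / 87.2 × 100 = 50.00
Old-age dependency ratio = 14.3 / 87.2 × 100 = 16.40
Total dependency ratio = (43.6 + 14.3) / 87.2 × 100 = 57.9 / 87.2 × 100 = 66.40

Youth dependency ratio: 50.00
Old-age dependency ratio: 16.40
Total dependency ratio: 66.40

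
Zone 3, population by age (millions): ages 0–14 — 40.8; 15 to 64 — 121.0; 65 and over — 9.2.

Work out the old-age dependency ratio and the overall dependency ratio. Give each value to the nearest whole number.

Old-age dependency ratio = 9.2 / 121.0 × 100 = 8
Total dependency ratio = (40.8 + 9.2) / 121.0 × 100 = 50.0 / 121.0 × 100 = 41

Old-age dependency ratio: 8
Total dependency ratio: 41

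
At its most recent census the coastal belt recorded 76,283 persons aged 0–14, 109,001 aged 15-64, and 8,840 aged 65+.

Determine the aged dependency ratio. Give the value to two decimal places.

Old-age dependency ratio = 8,840 / 109,001 × 100 = 8.11

Old-age dependency ratio: 8.11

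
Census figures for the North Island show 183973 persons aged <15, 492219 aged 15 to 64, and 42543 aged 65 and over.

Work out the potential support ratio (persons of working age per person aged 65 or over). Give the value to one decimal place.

Potential support ratio: 11.6

Potential support ratio = 492219 / 42543 = 11.6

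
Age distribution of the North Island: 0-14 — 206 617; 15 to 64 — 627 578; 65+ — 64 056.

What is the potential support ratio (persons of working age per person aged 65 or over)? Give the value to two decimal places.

Potential support ratio: 9.80

Potential support ratio = 627 578 / 64 056 = 9.80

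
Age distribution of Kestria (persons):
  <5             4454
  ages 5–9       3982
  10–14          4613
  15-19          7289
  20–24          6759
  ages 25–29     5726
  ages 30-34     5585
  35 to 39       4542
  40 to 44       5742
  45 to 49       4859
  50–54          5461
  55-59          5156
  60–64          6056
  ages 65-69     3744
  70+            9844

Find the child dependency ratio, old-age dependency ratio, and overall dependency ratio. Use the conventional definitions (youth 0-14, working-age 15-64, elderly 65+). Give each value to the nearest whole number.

Youth dependency ratio: 23
Old-age dependency ratio: 24
Total dependency ratio: 47

0–14: 4454 + 3982 + 4613 = 13049
15–64: 7289 + 6759 + 5726 + 5585 + 4542 + 5742 + 4859 + 5461 + 5156 + 6056 = 57175
65+: 3744 + 9844 = 13588
Youth dependency ratio = 13049 / 57175 × 100 = 23
Old-age dependency ratio = 13588 / 57175 × 100 = 24
Total dependency ratio = (13049 + 13588) / 57175 × 100 = 26637 / 57175 × 100 = 47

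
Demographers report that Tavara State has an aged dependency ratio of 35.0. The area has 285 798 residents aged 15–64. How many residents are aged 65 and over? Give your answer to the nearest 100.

Aged 65 and over: 100 000

Old-age dependency ratio = elderly / working-age × 100
35.0 = E / 285 798 × 100
⇒ 100 000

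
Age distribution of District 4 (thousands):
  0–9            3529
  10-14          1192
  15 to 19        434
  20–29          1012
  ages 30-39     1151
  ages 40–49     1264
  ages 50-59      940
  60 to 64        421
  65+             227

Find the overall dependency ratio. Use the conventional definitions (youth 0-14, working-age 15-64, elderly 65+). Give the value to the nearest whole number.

0–14: 3529 + 1192 = 4721
15–64: 434 + 1012 + 1151 + 1264 + 940 + 421 = 5222
65+: 227
Total dependency ratio = (4721 + 227) / 5222 × 100 = 4948 / 5222 × 100 = 95

Total dependency ratio: 95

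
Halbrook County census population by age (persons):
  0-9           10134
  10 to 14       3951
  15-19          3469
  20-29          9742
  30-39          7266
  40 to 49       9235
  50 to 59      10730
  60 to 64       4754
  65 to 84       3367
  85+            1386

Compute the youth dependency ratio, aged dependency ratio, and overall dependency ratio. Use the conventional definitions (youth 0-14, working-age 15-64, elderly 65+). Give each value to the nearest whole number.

0–14: 10134 + 3951 = 14085
15–64: 3469 + 9742 + 7266 + 9235 + 10730 + 4754 = 45196
65+: 3367 + 1386 = 4753
Youth dependency ratio = 14085 / 45196 × 100 = 31
Old-age dependency ratio = 4753 / 45196 × 100 = 11
Total dependency ratio = (14085 + 4753) / 45196 × 100 = 18838 / 45196 × 100 = 42

Youth dependency ratio: 31
Old-age dependency ratio: 11
Total dependency ratio: 42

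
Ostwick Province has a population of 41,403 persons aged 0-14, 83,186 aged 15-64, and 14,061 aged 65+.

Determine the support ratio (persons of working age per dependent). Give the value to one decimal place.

Support ratio: 1.5

Support ratio = 83,186 / (41,403 + 14,061) = 83,186 / 55,464 = 1.5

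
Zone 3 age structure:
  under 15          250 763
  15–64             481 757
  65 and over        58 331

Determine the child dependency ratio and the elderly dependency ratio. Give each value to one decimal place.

Youth dependency ratio: 52.1
Old-age dependency ratio: 12.1

Youth dependency ratio = 250 763 / 481 757 × 100 = 52.1
Old-age dependency ratio = 58 331 / 481 757 × 100 = 12.1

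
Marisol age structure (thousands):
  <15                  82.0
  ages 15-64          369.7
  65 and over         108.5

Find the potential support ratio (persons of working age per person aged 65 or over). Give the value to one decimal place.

Potential support ratio = 369.7 / 108.5 = 3.4

Potential support ratio: 3.4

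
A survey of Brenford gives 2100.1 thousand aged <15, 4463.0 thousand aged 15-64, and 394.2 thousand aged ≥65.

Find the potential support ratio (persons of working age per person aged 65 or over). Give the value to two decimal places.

Potential support ratio = 4463.0 / 394.2 = 11.32

Potential support ratio: 11.32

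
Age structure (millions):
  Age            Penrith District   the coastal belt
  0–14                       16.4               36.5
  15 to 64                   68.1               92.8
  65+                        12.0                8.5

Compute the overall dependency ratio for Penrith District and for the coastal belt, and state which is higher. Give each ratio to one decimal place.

Penrith District: 41.7
the coastal belt: 48.5
Higher: the coastal belt

Penrith District: (16.4 + 12.0) / 68.1 × 100 = 28.4 / 68.1 × 100 = 41.7
the coastal belt: (36.5 + 8.5) / 92.8 × 100 = 45.0 / 92.8 × 100 = 48.5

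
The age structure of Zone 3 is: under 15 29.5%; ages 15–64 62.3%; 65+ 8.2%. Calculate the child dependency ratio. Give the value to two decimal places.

Youth dependency ratio: 47.35

Youth dependency ratio = 29.5 / 62.3 × 100 = 47.35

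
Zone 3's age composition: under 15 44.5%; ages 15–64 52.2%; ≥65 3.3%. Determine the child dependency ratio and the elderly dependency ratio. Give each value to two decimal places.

Youth dependency ratio: 85.25
Old-age dependency ratio: 6.32

Youth dependency ratio = 44.5 / 52.2 × 100 = 85.25
Old-age dependency ratio = 3.3 / 52.2 × 100 = 6.32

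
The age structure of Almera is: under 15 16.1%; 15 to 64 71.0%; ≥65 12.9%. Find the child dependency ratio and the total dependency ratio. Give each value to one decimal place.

Youth dependency ratio: 22.7
Total dependency ratio: 40.8

Youth dependency ratio = 16.1 / 71.0 × 100 = 22.7
Total dependency ratio = (16.1 + 12.9) / 71.0 × 100 = 29.0 / 71.0 × 100 = 40.8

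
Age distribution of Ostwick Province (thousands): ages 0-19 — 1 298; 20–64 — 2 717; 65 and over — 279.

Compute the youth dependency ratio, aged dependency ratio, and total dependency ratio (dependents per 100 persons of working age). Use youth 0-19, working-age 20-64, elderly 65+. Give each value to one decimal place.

Youth dependency ratio: 47.8
Old-age dependency ratio: 10.3
Total dependency ratio: 58.0

Youth dependency ratio = 1 298 / 2 717 × 100 = 47.8
Old-age dependency ratio = 279 / 2 717 × 100 = 10.3
Total dependency ratio = (1 298 + 279) / 2 717 × 100 = 1 577 / 2 717 × 100 = 58.0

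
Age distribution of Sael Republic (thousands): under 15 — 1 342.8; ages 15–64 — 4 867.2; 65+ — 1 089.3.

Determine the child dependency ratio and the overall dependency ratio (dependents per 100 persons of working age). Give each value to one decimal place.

Youth dependency ratio = 1 342.8 / 4 867.2 × 100 = 27.6
Total dependency ratio = (1 342.8 + 1 089.3) / 4 867.2 × 100 = 2 432.1 / 4 867.2 × 100 = 50.0

Youth dependency ratio: 27.6
Total dependency ratio: 50.0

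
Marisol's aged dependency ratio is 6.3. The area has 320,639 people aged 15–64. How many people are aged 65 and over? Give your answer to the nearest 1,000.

Old-age dependency ratio = elderly / working-age × 100
6.3 = E / 320,639 × 100
⇒ 20,000

Aged 65 and over: 20,000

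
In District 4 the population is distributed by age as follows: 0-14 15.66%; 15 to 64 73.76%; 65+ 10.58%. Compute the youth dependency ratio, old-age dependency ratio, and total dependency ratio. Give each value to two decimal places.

Youth dependency ratio = 15.66 / 73.76 × 100 = 21.23
Old-age dependency ratio = 10.58 / 73.76 × 100 = 14.34
Total dependency ratio = (15.66 + 10.58) / 73.76 × 100 = 26.24 / 73.76 × 100 = 35.57

Youth dependency ratio: 21.23
Old-age dependency ratio: 14.34
Total dependency ratio: 35.57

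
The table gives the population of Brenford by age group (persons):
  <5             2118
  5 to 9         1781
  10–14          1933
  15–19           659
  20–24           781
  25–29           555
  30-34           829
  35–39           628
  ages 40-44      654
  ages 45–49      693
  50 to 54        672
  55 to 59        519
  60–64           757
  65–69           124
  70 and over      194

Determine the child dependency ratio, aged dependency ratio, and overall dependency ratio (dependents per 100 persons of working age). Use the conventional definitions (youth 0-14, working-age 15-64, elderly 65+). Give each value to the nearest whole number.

Youth dependency ratio: 86
Old-age dependency ratio: 5
Total dependency ratio: 91

0–14: 2118 + 1781 + 1933 = 5832
15–64: 659 + 781 + 555 + 829 + 628 + 654 + 693 + 672 + 519 + 757 = 6747
65+: 124 + 194 = 318
Youth dependency ratio = 5832 / 6747 × 100 = 86
Old-age dependency ratio = 318 / 6747 × 100 = 5
Total dependency ratio = (5832 + 318) / 6747 × 100 = 6150 / 6747 × 100 = 91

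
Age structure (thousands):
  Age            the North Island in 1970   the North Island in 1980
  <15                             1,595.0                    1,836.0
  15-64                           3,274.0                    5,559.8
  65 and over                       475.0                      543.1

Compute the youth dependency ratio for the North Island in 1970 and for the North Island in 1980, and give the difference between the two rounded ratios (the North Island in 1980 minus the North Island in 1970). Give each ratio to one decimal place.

the North Island in 1970: 1,595.0 / 3,274.0 × 100 = 48.7
the North Island in 1980: 1,836.0 / 5,559.8 × 100 = 33.0

the North Island in 1970: 48.7
the North Island in 1980: 33.0
Difference: -15.7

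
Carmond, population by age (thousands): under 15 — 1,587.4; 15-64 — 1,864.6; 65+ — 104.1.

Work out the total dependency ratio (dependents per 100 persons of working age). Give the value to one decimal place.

Total dependency ratio: 90.7

Total dependency ratio = (1,587.4 + 104.1) / 1,864.6 × 100 = 1,691.5 / 1,864.6 × 100 = 90.7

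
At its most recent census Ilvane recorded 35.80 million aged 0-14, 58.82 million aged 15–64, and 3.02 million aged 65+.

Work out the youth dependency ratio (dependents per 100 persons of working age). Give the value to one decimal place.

Youth dependency ratio = 35.80 / 58.82 × 100 = 60.9

Youth dependency ratio: 60.9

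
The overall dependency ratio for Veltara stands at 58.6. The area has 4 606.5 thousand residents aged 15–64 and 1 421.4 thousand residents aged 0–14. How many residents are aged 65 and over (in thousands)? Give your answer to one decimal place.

Total dependency ratio = (youth + elderly) / working-age × 100
58.6 = (1 421.4 + E) / 4 606.5 × 100
⇒ 1 278.0

Aged 65 and over: 1 278.0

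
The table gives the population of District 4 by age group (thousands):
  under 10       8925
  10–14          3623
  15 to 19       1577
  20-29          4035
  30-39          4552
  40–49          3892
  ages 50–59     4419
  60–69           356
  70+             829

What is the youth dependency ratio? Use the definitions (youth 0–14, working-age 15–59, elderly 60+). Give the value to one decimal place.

Youth dependency ratio: 67.9

0–14: 8925 + 3623 = 12548
15–59: 1577 + 4035 + 4552 + 3892 + 4419 = 18475
60+: 356 + 829 = 1185
Youth dependency ratio = 12548 / 18475 × 100 = 67.9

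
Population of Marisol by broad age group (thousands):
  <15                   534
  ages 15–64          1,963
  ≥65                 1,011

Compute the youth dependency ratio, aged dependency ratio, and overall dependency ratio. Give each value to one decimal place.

Youth dependency ratio = 534 / 1,963 × 100 = 27.2
Old-age dependency ratio = 1,011 / 1,963 × 100 = 51.5
Total dependency ratio = (534 + 1,011) / 1,963 × 100 = 1,545 / 1,963 × 100 = 78.7

Youth dependency ratio: 27.2
Old-age dependency ratio: 51.5
Total dependency ratio: 78.7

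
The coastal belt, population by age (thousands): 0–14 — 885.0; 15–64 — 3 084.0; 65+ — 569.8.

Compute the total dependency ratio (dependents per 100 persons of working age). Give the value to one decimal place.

Total dependency ratio = (885.0 + 569.8) / 3 084.0 × 100 = 1 454.8 / 3 084.0 × 100 = 47.2

Total dependency ratio: 47.2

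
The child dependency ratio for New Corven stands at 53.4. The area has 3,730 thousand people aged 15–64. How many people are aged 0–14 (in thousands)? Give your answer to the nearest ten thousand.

Aged 0–14: 1,990

Youth dependency ratio = youth / working-age × 100
53.4 = Y / 3,730 × 100
⇒ 1,990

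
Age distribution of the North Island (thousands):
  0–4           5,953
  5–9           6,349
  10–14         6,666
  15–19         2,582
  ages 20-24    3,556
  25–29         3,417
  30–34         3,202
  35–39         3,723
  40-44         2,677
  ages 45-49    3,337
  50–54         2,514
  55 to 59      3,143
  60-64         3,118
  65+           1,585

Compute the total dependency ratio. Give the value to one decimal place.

Total dependency ratio: 65.7

0–14: 5,953 + 6,349 + 6,666 = 18,968
15–64: 2,582 + 3,556 + 3,417 + 3,202 + 3,723 + 2,677 + 3,337 + 2,514 + 3,143 + 3,118 = 31,269
65+: 1,585
Total dependency ratio = (18,968 + 1,585) / 31,269 × 100 = 20,553 / 31,269 × 100 = 65.7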